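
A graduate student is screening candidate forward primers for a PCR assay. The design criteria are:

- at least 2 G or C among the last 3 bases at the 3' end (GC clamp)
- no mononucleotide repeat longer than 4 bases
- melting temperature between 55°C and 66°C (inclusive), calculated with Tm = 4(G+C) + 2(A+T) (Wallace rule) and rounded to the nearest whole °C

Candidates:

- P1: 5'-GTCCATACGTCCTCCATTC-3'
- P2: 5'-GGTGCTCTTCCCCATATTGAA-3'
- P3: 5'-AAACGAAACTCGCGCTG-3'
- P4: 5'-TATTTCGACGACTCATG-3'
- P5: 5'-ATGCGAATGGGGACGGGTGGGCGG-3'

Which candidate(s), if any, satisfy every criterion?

P1 (19 nt, A=3 T=6 G=2 C=8): 3' end TTC has 1 G/C, need ≥2 ✗; longest run = 2 ✓; Tm = 2·9 + 4·10 = 58°C ✓ — fails.
P2 (21 nt, A=4 T=7 G=4 C=6): 3' end GAA has 1 G/C, need ≥2 ✗; longest run = 4 ✓; Tm = 2·11 + 4·10 = 62°C ✓ — fails.
P3 (17 nt, A=6 T=2 G=4 C=5): 3' end CTG has 2 G/C ✓; longest run = 3 ✓; Tm = 2·8 + 4·9 = 52°C, outside 55–66°C ✗ — fails.
P4 (17 nt, A=4 T=6 G=3 C=4): 3' end ATG has 1 G/C, need ≥2 ✗; longest run = 3 ✓; Tm = 2·10 + 4·7 = 48°C, outside 55–66°C ✗ — fails.
P5 (24 nt, A=4 T=3 G=14 C=3): 3' end CGG has 3 G/C ✓; longest run = 4 ✓; Tm = 2·7 + 4·17 = 82°C, outside 55–66°C ✗ — fails.

None of the candidates satisfy all criteria.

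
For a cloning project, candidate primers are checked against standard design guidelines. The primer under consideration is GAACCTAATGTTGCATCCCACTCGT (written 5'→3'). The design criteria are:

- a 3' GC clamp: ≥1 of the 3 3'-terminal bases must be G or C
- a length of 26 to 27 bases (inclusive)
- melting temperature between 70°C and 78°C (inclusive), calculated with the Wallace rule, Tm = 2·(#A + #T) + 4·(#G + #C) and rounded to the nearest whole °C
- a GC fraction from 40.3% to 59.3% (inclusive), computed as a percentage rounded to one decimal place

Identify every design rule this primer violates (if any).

Fails: length.

Base counts: A=6, T=7, G=4, C=8 (length 25).
GC clamp: 3' end CGT has 2 G/C ✓
length: length 25, outside 26–27 ✗
Tm: Tm = 2·13 + 4·12 = 74°C ✓
GC content: GC 12/25 = 48.0% ✓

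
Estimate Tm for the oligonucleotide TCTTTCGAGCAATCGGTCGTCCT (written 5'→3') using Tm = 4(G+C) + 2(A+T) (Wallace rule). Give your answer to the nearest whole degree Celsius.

70°C

Base counts: A=3, T=8, G=5, C=7 (length 23).
Tm = 2·(3+8) + 4·(5+7) = 2·11 + 4·12 = 22 + 48 = 70°C.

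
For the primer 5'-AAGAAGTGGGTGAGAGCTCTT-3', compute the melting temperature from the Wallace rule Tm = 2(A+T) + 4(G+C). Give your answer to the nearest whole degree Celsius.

62°C

Base counts: A=6, T=5, G=8, C=2 (length 21).
Tm = 2·(6+5) + 4·(8+2) = 2·11 + 4·10 = 22 + 40 = 62°C.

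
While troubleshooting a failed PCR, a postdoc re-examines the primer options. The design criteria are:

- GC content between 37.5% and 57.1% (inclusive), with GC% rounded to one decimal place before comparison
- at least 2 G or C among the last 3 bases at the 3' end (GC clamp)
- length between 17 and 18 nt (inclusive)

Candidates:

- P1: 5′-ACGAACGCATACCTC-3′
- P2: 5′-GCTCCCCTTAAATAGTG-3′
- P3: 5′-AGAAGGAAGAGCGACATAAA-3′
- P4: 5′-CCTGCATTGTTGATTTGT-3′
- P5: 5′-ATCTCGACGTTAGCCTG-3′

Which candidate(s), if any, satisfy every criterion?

P2 and P5.

P1 (15 nt, A=5 T=2 G=2 C=6): GC 8/15 = 53.3% ✓; 3' end CTC has 2 G/C ✓; length 15, outside 17–18 ✗ — fails.
P2 (17 nt, A=4 T=5 G=3 C=5): GC 8/17 = 47.1% ✓; 3' end GTG has 2 G/C ✓; length 17 ✓ — passes.
P3 (20 nt, A=11 T=1 G=6 C=2): GC 8/20 = 40.0% ✓; 3' end AAA has 0 G/C, need ≥2 ✗; length 20, outside 17–18 ✗ — fails.
P4 (18 nt, A=2 T=9 G=4 C=3): GC 7/18 = 38.9% ✓; 3' end TGT has 1 G/C, need ≥2 ✗; length 18 ✓ — fails.
P5 (17 nt, A=3 T=5 G=4 C=5): GC 9/17 = 52.9% ✓; 3' end CTG has 2 G/C ✓; length 17 ✓ — passes.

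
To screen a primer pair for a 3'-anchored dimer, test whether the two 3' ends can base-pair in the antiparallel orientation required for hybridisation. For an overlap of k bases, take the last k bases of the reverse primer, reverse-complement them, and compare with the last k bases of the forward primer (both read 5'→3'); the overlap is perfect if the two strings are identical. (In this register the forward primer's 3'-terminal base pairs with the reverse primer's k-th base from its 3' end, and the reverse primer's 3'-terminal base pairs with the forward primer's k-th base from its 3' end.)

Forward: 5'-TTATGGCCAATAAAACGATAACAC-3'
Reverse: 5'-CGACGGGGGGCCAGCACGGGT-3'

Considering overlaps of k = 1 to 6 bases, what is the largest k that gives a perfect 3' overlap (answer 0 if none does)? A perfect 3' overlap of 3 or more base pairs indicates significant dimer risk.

Longest perfect overlap: 2 complementary base pairs; below the dimer-risk threshold (threshold 3).

Last 6 bases (5'→3') — forward …TAACAC, reverse …ACGGGT.
Reverse complement of the reverse primer's last 6 bases: ACCCGT; its first k bases are the reverse complement of the reverse primer's last k bases, so a perfect k-base overlap needs the forward primer's last k bases to equal them.
Comparing (forward last k vs required): k=1: C vs A ✗; k=2: AC vs AC ✓; k=3: CAC vs ACC ✗; k=4: ACAC vs ACCC ✗; k=5: AACAC vs ACCCG ✗; k=6: TAACAC vs ACCCGT ✗.
Only k = 2 is perfect, so the longest perfect 3' overlap is 2.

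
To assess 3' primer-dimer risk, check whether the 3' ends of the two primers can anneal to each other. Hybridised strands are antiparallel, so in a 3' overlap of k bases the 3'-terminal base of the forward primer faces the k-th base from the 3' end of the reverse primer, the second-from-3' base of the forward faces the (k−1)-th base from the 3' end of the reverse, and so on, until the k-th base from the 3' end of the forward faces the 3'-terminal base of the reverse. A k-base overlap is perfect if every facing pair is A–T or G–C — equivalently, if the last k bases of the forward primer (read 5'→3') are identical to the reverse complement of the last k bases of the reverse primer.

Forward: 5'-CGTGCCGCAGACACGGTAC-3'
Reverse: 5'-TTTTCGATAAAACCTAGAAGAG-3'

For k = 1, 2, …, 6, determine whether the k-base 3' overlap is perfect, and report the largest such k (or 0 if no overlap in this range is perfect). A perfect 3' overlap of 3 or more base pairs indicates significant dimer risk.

Longest perfect overlap: 1 complementary base pair; below the dimer-risk threshold (threshold 3).

Last 6 bases (5'→3') — forward …CGGTAC, reverse …GAAGAG.
Reverse complement of the reverse primer's last 6 bases: CTCTTC; its first k bases are the reverse complement of the reverse primer's last k bases, so a perfect k-base overlap needs the forward primer's last k bases to equal them.
Comparing (forward last k vs required): k=1: C vs C ✓; k=2: AC vs CT ✗; k=3: TAC vs CTC ✗; k=4: GTAC vs CTCT ✗; k=5: GGTAC vs CTCTT ✗; k=6: CGGTAC vs CTCTTC ✗.
Only k = 1 is perfect, so the longest perfect 3' overlap is 1.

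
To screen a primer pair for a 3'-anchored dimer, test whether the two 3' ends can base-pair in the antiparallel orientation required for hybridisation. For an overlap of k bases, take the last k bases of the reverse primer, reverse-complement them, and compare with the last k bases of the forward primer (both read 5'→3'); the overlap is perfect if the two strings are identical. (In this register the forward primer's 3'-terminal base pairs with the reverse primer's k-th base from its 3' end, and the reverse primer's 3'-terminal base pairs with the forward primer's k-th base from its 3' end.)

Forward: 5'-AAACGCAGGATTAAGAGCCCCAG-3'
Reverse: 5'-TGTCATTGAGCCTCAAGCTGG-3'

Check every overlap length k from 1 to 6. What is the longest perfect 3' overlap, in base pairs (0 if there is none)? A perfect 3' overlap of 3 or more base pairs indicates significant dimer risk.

Last 6 bases (5'→3') — forward …CCCCAG, reverse …AGCTGG.
Reverse complement of the reverse primer's last 6 bases: CCAGCT; its first k bases are the reverse complement of the reverse primer's last k bases, so a perfect k-base overlap needs the forward primer's last k bases to equal them.
Comparing (forward last k vs required): k=1: G vs C ✗; k=2: AG vs CC ✗; k=3: CAG vs CCA ✗; k=4: CCAG vs CCAG ✓; k=5: CCCAG vs CCAGC ✗; k=6: CCCCAG vs CCAGCT ✗.
Only k = 4 is perfect, so the longest perfect 3' overlap is 4.

Longest perfect overlap: 4 complementary base pairs; significant dimer risk (threshold 3).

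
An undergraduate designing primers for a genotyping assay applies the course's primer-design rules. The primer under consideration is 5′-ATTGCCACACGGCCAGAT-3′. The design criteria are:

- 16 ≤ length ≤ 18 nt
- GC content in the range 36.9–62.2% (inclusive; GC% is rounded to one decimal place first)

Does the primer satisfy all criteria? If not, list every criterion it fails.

Meets all criteria.

Base counts: A=5, T=3, G=4, C=6 (length 18).
length: length 18 ✓
GC content: GC 10/18 = 55.6% ✓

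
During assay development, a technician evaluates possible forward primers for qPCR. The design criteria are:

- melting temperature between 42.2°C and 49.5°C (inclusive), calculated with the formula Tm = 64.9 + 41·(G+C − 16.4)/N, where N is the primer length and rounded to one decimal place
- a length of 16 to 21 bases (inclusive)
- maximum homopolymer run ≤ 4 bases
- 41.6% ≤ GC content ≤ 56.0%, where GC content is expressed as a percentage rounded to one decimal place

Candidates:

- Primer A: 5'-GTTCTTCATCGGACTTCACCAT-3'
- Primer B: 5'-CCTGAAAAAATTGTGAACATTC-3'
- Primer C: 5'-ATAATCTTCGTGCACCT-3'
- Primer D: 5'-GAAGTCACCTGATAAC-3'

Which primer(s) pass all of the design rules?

Primer A (22 nt, A=4 T=8 G=3 C=7): Tm = 64.9 + 41·(10 − 16.4)/22 = 53.0°C, outside 42.2–49.5°C ✗; length 22, outside 16–21 ✗; longest run = 2 ✓; GC 10/22 = 45.5% ✓ — fails.
Primer B (22 nt, A=9 T=6 G=3 C=4): Tm = 64.9 + 41·(7 − 16.4)/22 = 47.4°C ✓; length 22, outside 16–21 ✗; longest run = 6, exceeds 4 ✗; GC 7/22 = 31.8%, outside 41.6–56.0% ✗ — fails.
Primer C (17 nt, A=4 T=6 G=2 C=5): Tm = 64.9 + 41·(7 − 16.4)/17 = 42.2°C ✓; length 17 ✓; longest run = 2 ✓; GC 7/17 = 41.2%, outside 41.6–56.0% ✗ — fails.
Primer D (16 nt, A=6 T=3 G=3 C=4): Tm = 64.9 + 41·(7 − 16.4)/16 = 40.8°C, outside 42.2–49.5°C ✗; length 16 ✓; longest run = 2 ✓; GC 7/16 = 43.8% ✓ — fails.

None of the candidates satisfy all criteria.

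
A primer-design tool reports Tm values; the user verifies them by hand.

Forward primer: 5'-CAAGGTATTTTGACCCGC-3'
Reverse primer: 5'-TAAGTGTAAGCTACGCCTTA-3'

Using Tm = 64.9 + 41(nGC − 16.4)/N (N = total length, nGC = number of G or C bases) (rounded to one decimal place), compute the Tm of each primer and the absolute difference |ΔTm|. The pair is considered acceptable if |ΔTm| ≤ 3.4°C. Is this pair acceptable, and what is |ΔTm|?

Forward: G+C = 9, N = 18 → Tm = 64.9 + 41·(9 − 16.4)/18 = 48.0°C.
Reverse: G+C = 8, N = 20 → Tm = 64.9 + 41·(8 − 16.4)/20 = 47.7°C.
|ΔTm| = |48.0 − 47.7| = 0.3°C, ≤ 3.4°C.

|ΔTm| = 0.3°C; the pair is acceptable.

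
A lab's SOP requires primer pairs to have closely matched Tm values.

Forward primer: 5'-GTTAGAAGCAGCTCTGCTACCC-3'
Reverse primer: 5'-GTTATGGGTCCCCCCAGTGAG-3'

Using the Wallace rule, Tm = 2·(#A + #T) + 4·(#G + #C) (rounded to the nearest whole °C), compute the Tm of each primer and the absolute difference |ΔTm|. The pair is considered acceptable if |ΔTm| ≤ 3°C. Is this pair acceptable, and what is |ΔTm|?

|ΔTm| = 0°C; the pair is acceptable.

Forward: A=5 T=5 G=5 C=7 → Tm = 2·10 + 4·12 = 68°C.
Reverse: A=3 T=5 G=7 C=6 → Tm = 2·8 + 4·13 = 68°C.
|ΔTm| = |68 − 68| = 0°C, ≤ 3°C.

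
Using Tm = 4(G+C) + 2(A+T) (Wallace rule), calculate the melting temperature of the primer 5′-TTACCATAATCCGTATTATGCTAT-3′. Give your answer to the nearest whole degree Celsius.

Base counts: A=7, T=10, G=2, C=5 (length 24).
Tm = 2·(7+10) + 4·(2+5) = 2·17 + 4·7 = 34 + 28 = 62°C.

62°C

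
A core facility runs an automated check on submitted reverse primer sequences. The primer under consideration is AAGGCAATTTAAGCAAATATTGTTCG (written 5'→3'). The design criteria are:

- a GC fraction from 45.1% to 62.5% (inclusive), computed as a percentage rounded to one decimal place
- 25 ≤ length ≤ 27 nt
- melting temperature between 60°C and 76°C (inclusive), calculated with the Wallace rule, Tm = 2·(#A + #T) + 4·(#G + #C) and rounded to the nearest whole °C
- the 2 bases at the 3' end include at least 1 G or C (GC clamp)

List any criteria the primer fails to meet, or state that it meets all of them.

Base counts: A=10, T=8, G=5, C=3 (length 26).
GC content: GC 8/26 = 30.8%, outside 45.1–62.5% ✗
length: length 26 ✓
Tm: Tm = 2·18 + 4·8 = 68°C ✓
GC clamp: 3' end CG has 2 G/C ✓

Fails: GC content.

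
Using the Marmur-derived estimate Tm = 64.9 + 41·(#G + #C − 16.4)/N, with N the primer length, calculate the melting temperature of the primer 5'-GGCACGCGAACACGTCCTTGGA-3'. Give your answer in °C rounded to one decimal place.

60.4°C

Base counts: A=5, T=3, G=7, C=7; G+C = 14, N = 22.
Tm = 64.9 + 41·(14 − 16.4)/22 = 64.9 + -98.40/22 = 60.4°C.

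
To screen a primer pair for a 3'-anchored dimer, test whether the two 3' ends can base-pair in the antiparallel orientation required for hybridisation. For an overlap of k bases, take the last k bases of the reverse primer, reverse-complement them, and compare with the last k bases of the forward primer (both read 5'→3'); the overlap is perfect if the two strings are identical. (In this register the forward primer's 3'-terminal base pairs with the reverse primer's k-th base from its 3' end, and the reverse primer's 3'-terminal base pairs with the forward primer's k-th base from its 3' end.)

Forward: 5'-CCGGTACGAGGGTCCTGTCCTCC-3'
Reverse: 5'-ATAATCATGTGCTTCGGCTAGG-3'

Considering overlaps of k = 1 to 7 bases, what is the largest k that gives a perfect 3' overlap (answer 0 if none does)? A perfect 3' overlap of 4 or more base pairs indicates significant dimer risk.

Last 7 bases (5'→3') — forward …GTCCTCC, reverse …GGCTAGG.
Reverse complement of the reverse primer's last 7 bases: CCTAGCC; its first k bases are the reverse complement of the reverse primer's last k bases, so a perfect k-base overlap needs the forward primer's last k bases to equal them.
Comparing (forward last k vs required): k=1: C vs C ✓; k=2: CC vs CC ✓; k=3: TCC vs CCT ✗; k=4: CTCC vs CCTA ✗; k=5: CCTCC vs CCTAG ✗; k=6: TCCTCC vs CCTAGC ✗; k=7: GTCCTCC vs CCTAGCC ✗.
Perfect overlaps at k = 1, 2; the largest is 2.

Longest perfect overlap: 2 complementary base pairs; below the dimer-risk threshold (threshold 4).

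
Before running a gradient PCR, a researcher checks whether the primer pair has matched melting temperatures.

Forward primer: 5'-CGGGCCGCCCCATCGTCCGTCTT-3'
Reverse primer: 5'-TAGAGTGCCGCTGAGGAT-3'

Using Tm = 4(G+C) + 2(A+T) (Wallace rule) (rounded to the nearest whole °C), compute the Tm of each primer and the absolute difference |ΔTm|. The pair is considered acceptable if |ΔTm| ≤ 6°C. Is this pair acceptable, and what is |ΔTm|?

|ΔTm| = 24°C; the pair is not acceptable.

Forward: A=1 T=5 G=6 C=11 → Tm = 2·6 + 4·17 = 80°C.
Reverse: A=4 T=4 G=7 C=3 → Tm = 2·8 + 4·10 = 56°C.
|ΔTm| = |80 − 56| = 24°C, > 6°C.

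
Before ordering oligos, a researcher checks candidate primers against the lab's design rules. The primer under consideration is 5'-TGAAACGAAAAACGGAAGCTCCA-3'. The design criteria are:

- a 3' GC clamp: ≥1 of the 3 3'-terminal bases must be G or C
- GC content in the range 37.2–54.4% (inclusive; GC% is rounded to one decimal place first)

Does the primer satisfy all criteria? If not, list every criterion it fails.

Meets all criteria.

Base counts: A=11, T=2, G=5, C=5 (length 23).
GC clamp: 3' end CCA has 2 G/C ✓
GC content: GC 10/23 = 43.5% ✓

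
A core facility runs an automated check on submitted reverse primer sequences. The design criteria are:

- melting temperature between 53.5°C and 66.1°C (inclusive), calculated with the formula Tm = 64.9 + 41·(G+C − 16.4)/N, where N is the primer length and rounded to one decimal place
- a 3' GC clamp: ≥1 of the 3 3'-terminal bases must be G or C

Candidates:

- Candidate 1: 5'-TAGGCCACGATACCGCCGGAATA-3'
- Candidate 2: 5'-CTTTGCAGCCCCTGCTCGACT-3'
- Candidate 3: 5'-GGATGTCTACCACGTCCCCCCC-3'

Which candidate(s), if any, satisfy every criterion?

Candidate 2 and Candidate 3.

Candidate 1 (23 nt, A=7 T=3 G=6 C=7): Tm = 64.9 + 41·(13 − 16.4)/23 = 58.8°C ✓; 3' end ATA has 0 G/C, need ≥1 ✗ — fails.
Candidate 2 (21 nt, A=2 T=6 G=4 C=9): Tm = 64.9 + 41·(13 − 16.4)/21 = 58.3°C ✓; 3' end ACT has 1 G/C ✓ — passes.
Candidate 3 (22 nt, A=3 T=4 G=4 C=11): Tm = 64.9 + 41·(15 − 16.4)/22 = 62.3°C ✓; 3' end CCC has 3 G/C ✓ — passes.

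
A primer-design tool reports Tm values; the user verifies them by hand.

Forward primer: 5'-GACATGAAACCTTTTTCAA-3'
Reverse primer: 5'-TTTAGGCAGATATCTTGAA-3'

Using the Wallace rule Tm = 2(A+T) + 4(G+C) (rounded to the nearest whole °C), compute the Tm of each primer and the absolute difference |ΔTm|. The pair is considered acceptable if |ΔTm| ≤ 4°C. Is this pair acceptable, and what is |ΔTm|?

Forward: A=7 T=6 G=2 C=4 → Tm = 2·13 + 4·6 = 50°C.
Reverse: A=6 T=7 G=4 C=2 → Tm = 2·13 + 4·6 = 50°C.
|ΔTm| = |50 − 50| = 0°C, ≤ 4°C.

|ΔTm| = 0°C; the pair is acceptable.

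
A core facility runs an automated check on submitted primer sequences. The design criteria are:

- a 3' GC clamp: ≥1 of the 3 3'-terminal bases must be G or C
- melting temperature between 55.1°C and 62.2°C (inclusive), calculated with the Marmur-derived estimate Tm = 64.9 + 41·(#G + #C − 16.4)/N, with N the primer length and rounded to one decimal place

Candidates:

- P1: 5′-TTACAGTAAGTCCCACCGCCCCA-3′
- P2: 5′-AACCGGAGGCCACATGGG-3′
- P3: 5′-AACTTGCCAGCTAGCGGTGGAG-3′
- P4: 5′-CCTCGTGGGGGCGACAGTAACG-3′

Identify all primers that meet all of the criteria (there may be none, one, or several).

P1 (23 nt, A=6 T=4 G=3 C=10): 3' end CCA has 2 G/C ✓; Tm = 64.9 + 41·(13 − 16.4)/23 = 58.8°C ✓ — passes.
P2 (18 nt, A=5 T=1 G=7 C=5): 3' end GGG has 3 G/C ✓; Tm = 64.9 + 41·(12 − 16.4)/18 = 54.9°C, outside 55.1–62.2°C ✗ — fails.
P3 (22 nt, A=5 T=4 G=8 C=5): 3' end GAG has 2 G/C ✓; Tm = 64.9 + 41·(13 − 16.4)/22 = 58.6°C ✓ — passes.
P4 (22 nt, A=4 T=3 G=9 C=6): 3' end ACG has 2 G/C ✓; Tm = 64.9 + 41·(15 − 16.4)/22 = 62.3°C, outside 55.1–62.2°C ✗ — fails.

P1 and P3.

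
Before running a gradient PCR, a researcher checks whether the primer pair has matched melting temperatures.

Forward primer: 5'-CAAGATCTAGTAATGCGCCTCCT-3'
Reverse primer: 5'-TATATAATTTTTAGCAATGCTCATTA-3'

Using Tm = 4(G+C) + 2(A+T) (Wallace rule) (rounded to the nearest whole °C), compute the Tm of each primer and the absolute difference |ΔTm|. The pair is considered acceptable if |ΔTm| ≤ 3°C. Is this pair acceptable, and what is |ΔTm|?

Forward: A=6 T=6 G=4 C=7 → Tm = 2·12 + 4·11 = 68°C.
Reverse: A=9 T=12 G=2 C=3 → Tm = 2·21 + 4·5 = 62°C.
|ΔTm| = |68 − 62| = 6°C, > 3°C.

|ΔTm| = 6°C; the pair is not acceptable.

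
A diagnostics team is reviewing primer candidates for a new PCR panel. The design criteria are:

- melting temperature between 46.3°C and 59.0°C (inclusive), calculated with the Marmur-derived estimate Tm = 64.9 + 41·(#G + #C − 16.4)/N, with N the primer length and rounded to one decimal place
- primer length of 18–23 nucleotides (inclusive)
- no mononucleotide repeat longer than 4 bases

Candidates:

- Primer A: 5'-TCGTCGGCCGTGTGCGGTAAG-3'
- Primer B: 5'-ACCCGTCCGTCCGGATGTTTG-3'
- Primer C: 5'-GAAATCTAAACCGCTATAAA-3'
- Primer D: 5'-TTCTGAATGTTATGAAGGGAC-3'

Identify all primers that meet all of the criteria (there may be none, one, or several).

Primer A (21 nt, A=2 T=5 G=9 C=5): Tm = 64.9 + 41·(14 − 16.4)/21 = 60.2°C, outside 46.3–59.0°C ✗; length 21 ✓; longest run = 2 ✓ — fails.
Primer B (21 nt, A=2 T=6 G=6 C=7): Tm = 64.9 + 41·(13 − 16.4)/21 = 58.3°C ✓; length 21 ✓; longest run = 3 ✓ — passes.
Primer C (20 nt, A=10 T=4 G=2 C=4): Tm = 64.9 + 41·(6 − 16.4)/20 = 43.6°C, outside 46.3–59.0°C ✗; length 20 ✓; longest run = 3 ✓ — fails.
Primer D (21 nt, A=6 T=7 G=6 C=2): Tm = 64.9 + 41·(8 − 16.4)/21 = 48.5°C ✓; length 21 ✓; longest run = 3 ✓ — passes.

Primer B and Primer D.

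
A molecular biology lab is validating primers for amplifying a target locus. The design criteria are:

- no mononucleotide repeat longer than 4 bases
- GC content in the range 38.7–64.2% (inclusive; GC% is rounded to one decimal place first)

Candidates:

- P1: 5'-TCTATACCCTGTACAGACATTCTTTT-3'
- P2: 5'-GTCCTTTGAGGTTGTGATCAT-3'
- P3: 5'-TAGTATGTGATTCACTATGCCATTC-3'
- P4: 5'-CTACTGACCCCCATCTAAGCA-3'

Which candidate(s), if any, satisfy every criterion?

P1 (26 nt, A=6 T=11 G=2 C=7): longest run = 4 ✓; GC 9/26 = 34.6%, outside 38.7–64.2% ✗ — fails.
P2 (21 nt, A=3 T=9 G=6 C=3): longest run = 3 ✓; GC 9/21 = 42.9% ✓ — passes.
P3 (25 nt, A=6 T=10 G=4 C=5): longest run = 2 ✓; GC 9/25 = 36.0%, outside 38.7–64.2% ✗ — fails.
P4 (21 nt, A=6 T=4 G=2 C=9): longest run = 5, exceeds 4 ✗; GC 11/21 = 52.4% ✓ — fails.

P2 only.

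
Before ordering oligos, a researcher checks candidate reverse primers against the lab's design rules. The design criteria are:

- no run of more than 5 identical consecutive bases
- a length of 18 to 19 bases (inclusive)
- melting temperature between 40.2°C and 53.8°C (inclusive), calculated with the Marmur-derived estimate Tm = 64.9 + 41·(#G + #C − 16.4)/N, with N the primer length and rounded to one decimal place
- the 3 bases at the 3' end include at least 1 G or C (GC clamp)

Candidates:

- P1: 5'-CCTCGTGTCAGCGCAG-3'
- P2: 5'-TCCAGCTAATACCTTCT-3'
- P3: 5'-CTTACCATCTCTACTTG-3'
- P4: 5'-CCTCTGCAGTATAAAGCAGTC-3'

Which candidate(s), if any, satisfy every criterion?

None of the candidates satisfy all criteria.

P1 (16 nt, A=2 T=3 G=5 C=6): longest run = 2 ✓; length 16, outside 18–19 ✗; Tm = 64.9 + 41·(11 − 16.4)/16 = 51.1°C ✓; 3' end CAG has 2 G/C ✓ — fails.
P2 (17 nt, A=4 T=6 G=1 C=6): longest run = 2 ✓; length 17, outside 18–19 ✗; Tm = 64.9 + 41·(7 − 16.4)/17 = 42.2°C ✓; 3' end TCT has 1 G/C ✓ — fails.
P3 (17 nt, A=3 T=7 G=1 C=6): longest run = 2 ✓; length 17, outside 18–19 ✗; Tm = 64.9 + 41·(7 − 16.4)/17 = 42.2°C ✓; 3' end TTG has 1 G/C ✓ — fails.
P4 (21 nt, A=6 T=5 G=4 C=6): longest run = 3 ✓; length 21, outside 18–19 ✗; Tm = 64.9 + 41·(10 − 16.4)/21 = 52.4°C ✓; 3' end GTC has 2 G/C ✓ — fails.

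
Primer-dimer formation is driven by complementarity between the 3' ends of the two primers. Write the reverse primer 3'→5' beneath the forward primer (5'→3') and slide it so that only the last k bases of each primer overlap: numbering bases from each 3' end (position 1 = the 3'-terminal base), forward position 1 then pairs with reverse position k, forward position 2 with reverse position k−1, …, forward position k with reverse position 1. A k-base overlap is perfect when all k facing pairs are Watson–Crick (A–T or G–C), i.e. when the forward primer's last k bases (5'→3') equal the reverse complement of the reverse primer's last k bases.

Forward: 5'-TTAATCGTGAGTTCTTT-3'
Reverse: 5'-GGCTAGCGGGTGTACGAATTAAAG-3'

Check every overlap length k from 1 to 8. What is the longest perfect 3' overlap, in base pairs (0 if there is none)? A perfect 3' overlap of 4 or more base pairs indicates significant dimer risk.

Longest perfect overlap: 4 complementary base pairs; significant dimer risk (threshold 4).

Last 8 bases (5'→3') — forward …AGTTCTTT, reverse …AATTAAAG.
Reverse complement of the reverse primer's last 8 bases: CTTTAATT; its first k bases are the reverse complement of the reverse primer's last k bases, so a perfect k-base overlap needs the forward primer's last k bases to equal them.
Comparing (forward last k vs required): k=1: T vs C ✗; k=2: TT vs CT ✗; k=3: TTT vs CTT ✗; k=4: CTTT vs CTTT ✓; k=5: TCTTT vs CTTTA ✗; k=6: TTCTTT vs CTTTAA ✗; k=7: GTTCTTT vs CTTTAAT ✗; k=8: AGTTCTTT vs CTTTAATT ✗.
Only k = 4 is perfect, so the longest perfect 3' overlap is 4.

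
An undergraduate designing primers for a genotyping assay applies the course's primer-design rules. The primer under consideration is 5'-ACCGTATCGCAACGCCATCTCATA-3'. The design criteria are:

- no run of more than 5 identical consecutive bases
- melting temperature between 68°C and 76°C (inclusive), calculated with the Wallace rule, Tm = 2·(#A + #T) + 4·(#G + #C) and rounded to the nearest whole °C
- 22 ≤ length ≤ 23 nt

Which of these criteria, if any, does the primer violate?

Base counts: A=7, T=5, G=3, C=9 (length 24).
homopolymer run: longest run = 2 ✓
Tm: Tm = 2·12 + 4·12 = 72°C ✓
length: length 24, outside 22–23 ✗

Fails: length.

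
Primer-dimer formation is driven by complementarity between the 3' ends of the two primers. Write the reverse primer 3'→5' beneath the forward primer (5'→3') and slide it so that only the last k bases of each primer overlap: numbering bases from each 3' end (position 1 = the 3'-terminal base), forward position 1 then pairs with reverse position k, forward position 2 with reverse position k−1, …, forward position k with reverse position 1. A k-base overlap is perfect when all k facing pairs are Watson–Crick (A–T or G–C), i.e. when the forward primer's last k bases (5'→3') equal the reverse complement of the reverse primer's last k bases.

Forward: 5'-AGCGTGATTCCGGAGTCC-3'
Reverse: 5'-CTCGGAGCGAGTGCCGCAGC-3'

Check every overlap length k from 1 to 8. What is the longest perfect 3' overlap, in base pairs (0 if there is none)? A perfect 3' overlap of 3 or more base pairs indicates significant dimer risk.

Last 8 bases (5'→3') — forward …CGGAGTCC, reverse …GCCGCAGC.
Reverse complement of the reverse primer's last 8 bases: GCTGCGGC; its first k bases are the reverse complement of the reverse primer's last k bases, so a perfect k-base overlap needs the forward primer's last k bases to equal them.
Comparing (forward last k vs required): k=1: C vs G ✗; k=2: CC vs GC ✗; k=3: TCC vs GCT ✗; k=4: GTCC vs GCTG ✗; k=5: AGTCC vs GCTGC ✗; k=6: GAGTCC vs GCTGCG ✗; k=7: GGAGTCC vs GCTGCGG ✗; k=8: CGGAGTCC vs GCTGCGGC ✗.
No overlap length from 1 to 8 is perfect, so the longest perfect 3' overlap is 0.

Longest perfect overlap: 0 complementary base pairs; below the dimer-risk threshold (threshold 3).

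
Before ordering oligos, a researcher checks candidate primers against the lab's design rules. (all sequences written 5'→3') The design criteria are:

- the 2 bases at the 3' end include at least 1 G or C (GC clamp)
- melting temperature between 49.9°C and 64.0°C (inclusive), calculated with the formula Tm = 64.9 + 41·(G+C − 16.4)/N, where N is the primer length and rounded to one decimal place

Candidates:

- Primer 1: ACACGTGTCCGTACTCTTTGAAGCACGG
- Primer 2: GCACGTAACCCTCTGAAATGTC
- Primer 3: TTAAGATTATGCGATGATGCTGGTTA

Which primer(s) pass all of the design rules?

Primer 1 (28 nt, A=6 T=7 G=7 C=8): 3' end GG has 2 G/C ✓; Tm = 64.9 + 41·(15 − 16.4)/28 = 62.9°C ✓ — passes.
Primer 2 (22 nt, A=6 T=5 G=4 C=7): 3' end TC has 1 G/C ✓; Tm = 64.9 + 41·(11 − 16.4)/22 = 54.8°C ✓ — passes.
Primer 3 (26 nt, A=7 T=10 G=7 C=2): 3' end TA has 0 G/C, need ≥1 ✗; Tm = 64.9 + 41·(9 − 16.4)/26 = 53.2°C ✓ — fails.

Primer 1 and Primer 2.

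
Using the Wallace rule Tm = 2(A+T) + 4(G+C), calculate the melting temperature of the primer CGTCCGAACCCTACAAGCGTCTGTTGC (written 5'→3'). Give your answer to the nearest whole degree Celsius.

86°C

Base counts: A=5, T=6, G=6, C=10 (length 27).
Tm = 2·(5+6) + 4·(6+10) = 2·11 + 4·16 = 22 + 64 = 86°C.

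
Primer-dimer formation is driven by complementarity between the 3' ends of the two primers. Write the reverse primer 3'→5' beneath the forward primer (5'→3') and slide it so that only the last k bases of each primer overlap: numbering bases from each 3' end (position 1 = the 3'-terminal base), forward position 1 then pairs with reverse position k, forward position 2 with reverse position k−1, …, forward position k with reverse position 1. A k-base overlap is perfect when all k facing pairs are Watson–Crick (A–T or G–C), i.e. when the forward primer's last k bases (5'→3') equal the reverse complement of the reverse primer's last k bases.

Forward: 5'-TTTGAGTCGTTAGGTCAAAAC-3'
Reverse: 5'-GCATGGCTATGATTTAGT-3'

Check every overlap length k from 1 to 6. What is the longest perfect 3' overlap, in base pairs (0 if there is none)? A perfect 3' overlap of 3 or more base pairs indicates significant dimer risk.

Last 6 bases (5'→3') — forward …CAAAAC, reverse …TTTAGT.
Reverse complement of the reverse primer's last 6 bases: ACTAAA; its first k bases are the reverse complement of the reverse primer's last k bases, so a perfect k-base overlap needs the forward primer's last k bases to equal them.
Comparing (forward last k vs required): k=1: C vs A ✗; k=2: AC vs AC ✓; k=3: AAC vs ACT ✗; k=4: AAAC vs ACTA ✗; k=5: AAAAC vs ACTAA ✗; k=6: CAAAAC vs ACTAAA ✗.
Only k = 2 is perfect, so the longest perfect 3' overlap is 2.

Longest perfect overlap: 2 complementary base pairs; below the dimer-risk threshold (threshold 3).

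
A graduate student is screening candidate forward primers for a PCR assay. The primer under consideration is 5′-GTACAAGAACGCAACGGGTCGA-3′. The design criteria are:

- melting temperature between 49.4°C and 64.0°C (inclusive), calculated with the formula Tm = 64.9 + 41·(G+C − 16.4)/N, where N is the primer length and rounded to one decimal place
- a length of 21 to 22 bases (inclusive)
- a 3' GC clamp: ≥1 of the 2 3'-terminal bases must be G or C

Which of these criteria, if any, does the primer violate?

Base counts: A=8, T=2, G=7, C=5 (length 22).
Tm: Tm = 64.9 + 41·(12 − 16.4)/22 = 56.7°C ✓
length: length 22 ✓
GC clamp: 3' end GA has 1 G/C ✓

Meets all criteria.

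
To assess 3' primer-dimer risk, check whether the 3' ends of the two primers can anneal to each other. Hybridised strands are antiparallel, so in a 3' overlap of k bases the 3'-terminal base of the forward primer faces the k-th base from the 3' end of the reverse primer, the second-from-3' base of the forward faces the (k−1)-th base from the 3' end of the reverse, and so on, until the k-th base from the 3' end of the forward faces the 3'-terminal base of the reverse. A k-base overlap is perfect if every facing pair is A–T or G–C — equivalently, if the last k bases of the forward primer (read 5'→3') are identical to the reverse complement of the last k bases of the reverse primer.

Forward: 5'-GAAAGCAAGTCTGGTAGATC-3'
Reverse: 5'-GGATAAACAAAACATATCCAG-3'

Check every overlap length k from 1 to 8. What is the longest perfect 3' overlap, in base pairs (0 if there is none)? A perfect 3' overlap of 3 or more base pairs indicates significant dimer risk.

Longest perfect overlap: 1 complementary base pair; below the dimer-risk threshold (threshold 3).

Last 8 bases (5'→3') — forward …GGTAGATC, reverse …ATATCCAG.
Reverse complement of the reverse primer's last 8 bases: CTGGATAT; its first k bases are the reverse complement of the reverse primer's last k bases, so a perfect k-base overlap needs the forward primer's last k bases to equal them.
Comparing (forward last k vs required): k=1: C vs C ✓; k=2: TC vs CT ✗; k=3: ATC vs CTG ✗; k=4: GATC vs CTGG ✗; k=5: AGATC vs CTGGA ✗; k=6: TAGATC vs CTGGAT ✗; k=7: GTAGATC vs CTGGATA ✗; k=8: GGTAGATC vs CTGGATAT ✗.
Only k = 1 is perfect, so the longest perfect 3' overlap is 1.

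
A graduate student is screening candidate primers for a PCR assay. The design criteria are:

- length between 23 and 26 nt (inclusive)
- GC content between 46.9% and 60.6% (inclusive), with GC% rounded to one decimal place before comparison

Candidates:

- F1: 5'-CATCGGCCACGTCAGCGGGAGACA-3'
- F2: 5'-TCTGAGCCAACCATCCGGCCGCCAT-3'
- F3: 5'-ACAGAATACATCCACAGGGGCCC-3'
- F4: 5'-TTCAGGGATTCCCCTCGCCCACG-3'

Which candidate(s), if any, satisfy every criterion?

F3 only.

F1 (24 nt, A=6 T=2 G=8 C=8): length 24 ✓; GC 16/24 = 66.7%, outside 46.9–60.6% ✗ — fails.
F2 (25 nt, A=5 T=4 G=5 C=11): length 25 ✓; GC 16/25 = 64.0%, outside 46.9–60.6% ✗ — fails.
F3 (23 nt, A=8 T=2 G=5 C=8): length 23 ✓; GC 13/23 = 56.5% ✓ — passes.
F4 (23 nt, A=3 T=5 G=5 C=10): length 23 ✓; GC 15/23 = 65.2%, outside 46.9–60.6% ✗ — fails.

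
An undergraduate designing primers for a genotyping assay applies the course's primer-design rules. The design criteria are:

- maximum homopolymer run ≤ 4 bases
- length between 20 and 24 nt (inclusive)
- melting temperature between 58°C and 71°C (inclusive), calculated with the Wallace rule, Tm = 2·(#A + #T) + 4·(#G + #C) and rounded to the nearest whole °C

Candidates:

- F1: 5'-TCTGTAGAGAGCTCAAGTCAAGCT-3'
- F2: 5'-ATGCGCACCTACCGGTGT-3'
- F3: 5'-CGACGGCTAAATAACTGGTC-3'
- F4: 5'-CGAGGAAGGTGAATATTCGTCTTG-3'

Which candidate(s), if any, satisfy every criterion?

F1, F3 and F4.

F1 (24 nt, A=7 T=6 G=6 C=5): longest run = 2 ✓; length 24 ✓; Tm = 2·13 + 4·11 = 70°C ✓ — passes.
F2 (18 nt, A=3 T=4 G=5 C=6): longest run = 2 ✓; length 18, outside 20–24 ✗; Tm = 2·7 + 4·11 = 58°C ✓ — fails.
F3 (20 nt, A=6 T=4 G=5 C=5): longest run = 3 ✓; length 20 ✓; Tm = 2·10 + 4·10 = 60°C ✓ — passes.
F4 (24 nt, A=6 T=7 G=8 C=3): longest run = 2 ✓; length 24 ✓; Tm = 2·13 + 4·11 = 70°C ✓ — passes.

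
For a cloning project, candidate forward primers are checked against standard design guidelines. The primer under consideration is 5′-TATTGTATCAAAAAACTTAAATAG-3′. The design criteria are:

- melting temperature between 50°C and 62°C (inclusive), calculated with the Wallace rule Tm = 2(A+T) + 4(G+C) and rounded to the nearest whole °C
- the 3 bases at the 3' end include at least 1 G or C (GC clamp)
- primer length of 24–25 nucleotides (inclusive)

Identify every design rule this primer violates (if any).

Base counts: A=12, T=8, G=2, C=2 (length 24).
Tm: Tm = 2·20 + 4·4 = 56°C ✓
GC clamp: 3' end TAG has 1 G/C ✓
length: length 24 ✓

Meets all criteria.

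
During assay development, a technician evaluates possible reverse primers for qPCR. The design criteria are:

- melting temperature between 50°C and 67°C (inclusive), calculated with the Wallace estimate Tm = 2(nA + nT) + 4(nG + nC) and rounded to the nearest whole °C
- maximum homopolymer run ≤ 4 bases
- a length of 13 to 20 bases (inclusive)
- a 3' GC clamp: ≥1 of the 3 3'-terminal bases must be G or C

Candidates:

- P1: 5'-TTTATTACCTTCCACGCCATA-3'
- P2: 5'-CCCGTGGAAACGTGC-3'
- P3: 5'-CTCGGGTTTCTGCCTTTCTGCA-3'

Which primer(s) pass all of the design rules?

P1 (21 nt, A=5 T=8 G=1 C=7): Tm = 2·13 + 4·8 = 58°C ✓; longest run = 3 ✓; length 21, outside 13–20 ✗; 3' end ATA has 0 G/C, need ≥1 ✗ — fails.
P2 (15 nt, A=3 T=2 G=5 C=5): Tm = 2·5 + 4·10 = 50°C ✓; longest run = 3 ✓; length 15 ✓; 3' end TGC has 2 G/C ✓ — passes.
P3 (22 nt, A=1 T=9 G=5 C=7): Tm = 2·10 + 4·12 = 68°C, outside 50–67°C ✗; longest run = 3 ✓; length 22, outside 13–20 ✗; 3' end GCA has 2 G/C ✓ — fails.

P2 only.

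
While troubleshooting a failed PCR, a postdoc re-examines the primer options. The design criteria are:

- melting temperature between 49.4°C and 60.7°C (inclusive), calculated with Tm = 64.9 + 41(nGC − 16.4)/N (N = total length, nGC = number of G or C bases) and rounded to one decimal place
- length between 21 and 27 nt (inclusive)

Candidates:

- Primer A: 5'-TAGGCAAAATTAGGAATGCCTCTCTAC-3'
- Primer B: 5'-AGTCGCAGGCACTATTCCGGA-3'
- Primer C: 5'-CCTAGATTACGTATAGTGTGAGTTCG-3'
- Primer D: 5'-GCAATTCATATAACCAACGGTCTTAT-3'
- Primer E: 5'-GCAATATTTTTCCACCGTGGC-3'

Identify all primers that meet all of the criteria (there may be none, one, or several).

Primer A (27 nt, A=9 T=7 G=5 C=6): Tm = 64.9 + 41·(11 − 16.4)/27 = 56.7°C ✓; length 27 ✓ — passes.
Primer B (21 nt, A=5 T=4 G=6 C=6): Tm = 64.9 + 41·(12 − 16.4)/21 = 56.3°C ✓; length 21 ✓ — passes.
Primer C (26 nt, A=6 T=9 G=7 C=4): Tm = 64.9 + 41·(11 − 16.4)/26 = 56.4°C ✓; length 26 ✓ — passes.
Primer D (26 nt, A=9 T=8 G=3 C=6): Tm = 64.9 + 41·(9 − 16.4)/26 = 53.2°C ✓; length 26 ✓ — passes.
Primer E (21 nt, A=4 T=7 G=4 C=6): Tm = 64.9 + 41·(10 − 16.4)/21 = 52.4°C ✓; length 21 ✓ — passes.

Primer A, Primer B, Primer C, Primer D and Primer E.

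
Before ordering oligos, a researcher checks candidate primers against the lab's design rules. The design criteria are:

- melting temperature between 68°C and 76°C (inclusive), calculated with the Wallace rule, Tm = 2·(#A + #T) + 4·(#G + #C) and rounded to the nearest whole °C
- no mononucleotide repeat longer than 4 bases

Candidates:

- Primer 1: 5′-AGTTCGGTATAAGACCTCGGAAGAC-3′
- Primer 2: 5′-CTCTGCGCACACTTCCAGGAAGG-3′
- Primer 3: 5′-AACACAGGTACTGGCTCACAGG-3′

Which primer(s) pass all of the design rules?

Primer 1, Primer 2 and Primer 3.

Primer 1 (25 nt, A=8 T=5 G=7 C=5): Tm = 2·13 + 4·12 = 74°C ✓; longest run = 2 ✓ — passes.
Primer 2 (23 nt, A=5 T=4 G=6 C=8): Tm = 2·9 + 4·14 = 74°C ✓; longest run = 2 ✓ — passes.
Primer 3 (22 nt, A=7 T=3 G=6 C=6): Tm = 2·10 + 4·12 = 68°C ✓; longest run = 2 ✓ — passes.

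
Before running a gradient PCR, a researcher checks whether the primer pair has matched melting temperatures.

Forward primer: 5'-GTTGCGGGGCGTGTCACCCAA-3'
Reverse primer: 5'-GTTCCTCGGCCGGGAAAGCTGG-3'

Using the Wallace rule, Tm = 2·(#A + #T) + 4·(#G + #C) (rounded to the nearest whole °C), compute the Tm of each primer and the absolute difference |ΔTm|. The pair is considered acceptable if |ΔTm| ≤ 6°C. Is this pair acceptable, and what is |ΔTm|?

|ΔTm| = 4°C; the pair is acceptable.

Forward: A=3 T=4 G=8 C=6 → Tm = 2·7 + 4·14 = 70°C.
Reverse: A=3 T=4 G=9 C=6 → Tm = 2·7 + 4·15 = 74°C.
|ΔTm| = |70 − 74| = 4°C, ≤ 6°C.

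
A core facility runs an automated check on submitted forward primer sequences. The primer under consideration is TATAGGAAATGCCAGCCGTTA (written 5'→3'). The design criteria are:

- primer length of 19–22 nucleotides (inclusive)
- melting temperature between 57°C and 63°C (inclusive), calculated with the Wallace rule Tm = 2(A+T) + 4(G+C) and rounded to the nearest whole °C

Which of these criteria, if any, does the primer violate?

Meets all criteria.

Base counts: A=7, T=5, G=5, C=4 (length 21).
length: length 21 ✓
Tm: Tm = 2·12 + 4·9 = 60°C ✓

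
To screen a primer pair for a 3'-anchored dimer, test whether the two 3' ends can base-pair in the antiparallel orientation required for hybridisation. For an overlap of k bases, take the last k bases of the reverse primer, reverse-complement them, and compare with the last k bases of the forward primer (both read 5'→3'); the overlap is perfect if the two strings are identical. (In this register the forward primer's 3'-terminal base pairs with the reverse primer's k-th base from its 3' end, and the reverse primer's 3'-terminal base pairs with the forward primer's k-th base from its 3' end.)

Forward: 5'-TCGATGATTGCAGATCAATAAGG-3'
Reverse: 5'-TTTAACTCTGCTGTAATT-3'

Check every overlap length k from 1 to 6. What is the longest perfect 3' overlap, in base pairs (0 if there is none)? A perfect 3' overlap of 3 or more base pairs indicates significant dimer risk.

Longest perfect overlap: 0 complementary base pairs; below the dimer-risk threshold (threshold 3).

Last 6 bases (5'→3') — forward …ATAAGG, reverse …GTAATT.
Reverse complement of the reverse primer's last 6 bases: AATTAC; its first k bases are the reverse complement of the reverse primer's last k bases, so a perfect k-base overlap needs the forward primer's last k bases to equal them.
Comparing (forward last k vs required): k=1: G vs A ✗; k=2: GG vs AA ✗; k=3: AGG vs AAT ✗; k=4: AAGG vs AATT ✗; k=5: TAAGG vs AATTA ✗; k=6: ATAAGG vs AATTAC ✗.
No overlap length from 1 to 6 is perfect, so the longest perfect 3' overlap is 0.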